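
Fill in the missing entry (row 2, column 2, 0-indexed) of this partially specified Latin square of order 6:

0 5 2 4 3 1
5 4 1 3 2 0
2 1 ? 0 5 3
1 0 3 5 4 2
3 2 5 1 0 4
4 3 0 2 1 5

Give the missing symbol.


Row 2 contains symbols [0, 1, 2, 3, 5] — missing [4].
Column 2 contains symbols [0, 1, 2, 3, 5] — missing [4].
The missing symbol must appear in both missing sets; intersection = [4].
Therefore the hidden value is 4.

Missing value = 4.


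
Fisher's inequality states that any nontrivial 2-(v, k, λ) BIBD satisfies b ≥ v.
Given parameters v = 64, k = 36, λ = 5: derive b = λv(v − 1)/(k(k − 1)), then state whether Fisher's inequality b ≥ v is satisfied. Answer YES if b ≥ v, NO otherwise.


r = λ(v − 1)/(k − 1) = 5·63/35 = 9.
b = vr/k = 64·9/36 = 16.
Fisher's inequality: b ≥ v ⇔ 16 ≥ 64? NO.

NO


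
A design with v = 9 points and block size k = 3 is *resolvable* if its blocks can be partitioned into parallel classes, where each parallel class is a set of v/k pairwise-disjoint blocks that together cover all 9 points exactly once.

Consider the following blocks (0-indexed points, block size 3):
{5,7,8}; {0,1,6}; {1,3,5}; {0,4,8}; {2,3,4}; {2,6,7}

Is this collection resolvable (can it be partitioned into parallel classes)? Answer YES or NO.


v = 9, block size k = 3, number of blocks = 6.
For resolvability, blocks must partition into parallel classes of size v/k = 3.
Total blocks must therefore be a multiple of 3: 6 = 3·2 + 0 ⇒ divisible ✓.
Greedy packing gives 2 candidate class(es). Each should be a full parallel class (size 3, covers all 9 points).
  Class 1 (3 blocks): {5,7,8}; {0,1,6}; {2,3,4}. Points covered: [0, 1, 2, 3, 4, 5, 6, 7, 8].
  Class 2 (3 blocks): {1,3,5}; {0,4,8}; {2,6,7}. Points covered: [0, 1, 2, 3, 4, 5, 6, 7, 8].
All classes full (size 3)? YES. All classes cover every point? YES.
Resolvable? YES.

YES


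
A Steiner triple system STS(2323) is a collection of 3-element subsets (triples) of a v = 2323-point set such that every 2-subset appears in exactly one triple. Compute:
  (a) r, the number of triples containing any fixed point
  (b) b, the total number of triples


An STS(v) is a 2-(v, 3, 1) BIBD: block size k = 3, λ = 1.
Replication: r(k − 1) = λ(v − 1) ⇒ r·2 = 2323 − 1 = 2322 ⇒ r = 1161.
Block count: bk = vr ⇒ b·3 = 2323·1161 = 2697003 ⇒ b = 899001.

r = 1161, b = 899001.


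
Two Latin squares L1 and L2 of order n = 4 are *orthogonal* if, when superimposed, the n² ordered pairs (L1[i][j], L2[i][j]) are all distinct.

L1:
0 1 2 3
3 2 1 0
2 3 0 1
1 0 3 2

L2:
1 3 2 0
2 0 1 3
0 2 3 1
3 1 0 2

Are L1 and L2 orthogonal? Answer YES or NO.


Form the n² = 16 superimposed pairs (L1[i][j], L2[i][j]), row by row (rows and columns indexed from 0):
row 0: (0,1) (1,3) (2,2) (3,0)
row 1: (3,2) (2,0) (1,1) (0,3)
row 2: (2,0) (3,2) (0,3) (1,1)
row 3: (1,3) (0,1) (3,0) (2,2)
Orthogonality requires all 16 pairs distinct.
But the pair (2,0) repeats: cell (1,1) has L1 = 2, L2 = 0, and cell (2,0) has L1 = 2, L2 = 0.
A repeated pair means some other pair never occurs (only 8 distinct pairs out of 16), so the squares are not orthogonal.
Conclusion: NO.

NO


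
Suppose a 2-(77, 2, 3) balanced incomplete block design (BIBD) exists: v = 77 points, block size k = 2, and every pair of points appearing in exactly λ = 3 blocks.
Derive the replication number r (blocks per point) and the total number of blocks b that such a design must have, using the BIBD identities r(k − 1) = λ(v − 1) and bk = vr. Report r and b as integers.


Any 2-(v, k, λ) BIBD satisfies two necessary conditions:
  (i)  Each point sits in r blocks, and counting incidences through any fixed point gives r(k − 1) = λ(v − 1), so r = λ(v − 1)/(k − 1).
  (ii) Total incidences bk = vr, so b = vr/k.
Step 1: r = λ(v − 1)/(k − 1) = 3·(77 − 1)/(2 − 1) = 3·76/1 = 228/1 = 228.
Step 2: b = vr/k = 77·228/2 = 17556/2 = 8778.
Check integrality: r = 228 ∈ Z ✓, b = 8778 ∈ Z ✓.
(These identities are necessary conditions: they determine r and b for any design with these parameters, but do not by themselves prove that one exists.)

r = 228, b = 8778.


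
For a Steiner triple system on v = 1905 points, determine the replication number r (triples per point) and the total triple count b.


An STS(v) is a 2-(v, 3, 1) BIBD: block size k = 3, λ = 1.
Replication: r(k − 1) = λ(v − 1) ⇒ r·2 = 1905 − 1 = 1904 ⇒ r = 952.
Block count: bk = vr ⇒ b·3 = 1905·952 = 1813560 ⇒ b = 604520.

r = 952, b = 604520.


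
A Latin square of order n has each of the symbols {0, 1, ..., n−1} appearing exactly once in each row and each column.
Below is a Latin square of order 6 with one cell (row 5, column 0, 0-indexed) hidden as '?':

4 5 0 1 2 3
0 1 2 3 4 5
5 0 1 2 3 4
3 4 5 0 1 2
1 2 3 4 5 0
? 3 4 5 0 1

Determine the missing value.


Row 5 contains symbols [0, 1, 3, 4, 5] — missing [2].
Column 0 contains symbols [0, 1, 3, 4, 5] — missing [2].
The missing symbol must appear in both missing sets; intersection = [2].
Therefore the hidden value is 2.

Missing value = 2.


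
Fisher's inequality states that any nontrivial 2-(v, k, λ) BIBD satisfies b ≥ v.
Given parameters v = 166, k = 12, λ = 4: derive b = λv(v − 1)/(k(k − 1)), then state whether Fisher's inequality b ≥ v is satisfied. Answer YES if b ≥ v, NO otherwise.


r = λ(v − 1)/(k − 1) = 4·165/11 = 60.
b = vr/k = 166·60/12 = 830.
Fisher's inequality: b ≥ v ⇔ 830 ≥ 166? YES.

YES


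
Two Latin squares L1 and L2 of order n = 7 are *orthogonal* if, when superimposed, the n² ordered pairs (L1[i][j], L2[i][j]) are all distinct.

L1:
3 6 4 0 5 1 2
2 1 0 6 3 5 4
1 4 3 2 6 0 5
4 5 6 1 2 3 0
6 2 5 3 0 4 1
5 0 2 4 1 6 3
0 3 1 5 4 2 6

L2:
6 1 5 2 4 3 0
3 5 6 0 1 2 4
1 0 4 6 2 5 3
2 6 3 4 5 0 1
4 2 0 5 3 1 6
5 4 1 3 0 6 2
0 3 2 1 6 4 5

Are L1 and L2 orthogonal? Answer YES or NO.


Form the n² = 49 superimposed pairs (L1[i][j], L2[i][j]), row by row (rows and columns indexed from 0):
row 0: (3,6) (6,1) (4,5) (0,2) (5,4) (1,3) (2,0)
row 1: (2,3) (1,5) (0,6) (6,0) (3,1) (5,2) (4,4)
row 2: (1,1) (4,0) (3,4) (2,6) (6,2) (0,5) (5,3)
row 3: (4,2) (5,6) (6,3) (1,4) (2,5) (3,0) (0,1)
row 4: (6,4) (2,2) (5,0) (3,5) (0,3) (4,1) (1,6)
row 5: (5,5) (0,4) (2,1) (4,3) (1,0) (6,6) (3,2)
row 6: (0,0) (3,3) (1,2) (5,1) (4,6) (2,4) (6,5)
Orthogonality requires all 49 pairs distinct.
Check by first coordinate: for each symbol s of L1, list the L2 entries in the n cells where L1 = s; they must all differ.
  L1 = 0: L2 entries (in reading order) 2, 6, 5, 1, 3, 4, 0 — all 7 distinct ✓
  L1 = 1: L2 entries (in reading order) 3, 5, 1, 4, 6, 0, 2 — all 7 distinct ✓
  L1 = 2: L2 entries (in reading order) 0, 3, 6, 5, 2, 1, 4 — all 7 distinct ✓
  L1 = 3: L2 entries (in reading order) 6, 1, 4, 0, 5, 2, 3 — all 7 distinct ✓
  L1 = 4: L2 entries (in reading order) 5, 4, 0, 2, 1, 3, 6 — all 7 distinct ✓
  L1 = 5: L2 entries (in reading order) 4, 2, 3, 6, 0, 5, 1 — all 7 distinct ✓
  L1 = 6: L2 entries (in reading order) 1, 0, 2, 3, 4, 6, 5 — all 7 distinct ✓
Every symbol of L1 meets every symbol of L2 exactly once, so all 49 pairs are distinct (49 of 49).
Conclusion: YES.

YES


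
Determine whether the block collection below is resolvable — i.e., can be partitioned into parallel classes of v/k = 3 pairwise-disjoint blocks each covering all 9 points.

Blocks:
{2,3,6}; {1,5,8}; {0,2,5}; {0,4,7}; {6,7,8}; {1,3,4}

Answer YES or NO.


v = 9, block size k = 3, number of blocks = 6.
For resolvability, blocks must partition into parallel classes of size v/k = 3.
Total blocks must therefore be a multiple of 3: 6 = 3·2 + 0 ⇒ divisible ✓.
Greedy packing gives 2 candidate class(es). Each should be a full parallel class (size 3, covers all 9 points).
  Class 1 (3 blocks): {2,3,6}; {1,5,8}; {0,4,7}. Points covered: [0, 1, 2, 3, 4, 5, 6, 7, 8].
  Class 2 (3 blocks): {0,2,5}; {6,7,8}; {1,3,4}. Points covered: [0, 1, 2, 3, 4, 5, 6, 7, 8].
All classes full (size 3)? YES. All classes cover every point? YES.
Resolvable? YES.

YES


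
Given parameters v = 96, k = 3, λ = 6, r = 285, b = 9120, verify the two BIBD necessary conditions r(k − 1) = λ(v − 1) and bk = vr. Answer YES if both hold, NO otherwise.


Condition (i): r(k − 1) = 285·2 = 570; λ(v − 1) = 6·95 = 570. Match? YES.
Condition (ii): bk = 9120·3 = 27360; vr = 96·285 = 27360. Match? YES.
Both conditions hold? YES.

YES


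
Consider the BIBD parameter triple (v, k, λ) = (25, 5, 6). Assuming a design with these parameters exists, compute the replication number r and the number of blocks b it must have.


Any 2-(v, k, λ) BIBD satisfies two necessary conditions:
  (i)  Each point sits in r blocks, and counting incidences through any fixed point gives r(k − 1) = λ(v − 1), so r = λ(v − 1)/(k − 1).
  (ii) Total incidences bk = vr, so b = vr/k.
Step 1: r = λ(v − 1)/(k − 1) = 6·(25 − 1)/(5 − 1) = 6·24/4 = 144/4 = 36.
Step 2: b = vr/k = 25·36/5 = 900/5 = 180.
Check integrality: r = 36 ∈ Z ✓, b = 180 ∈ Z ✓.
(These identities are necessary conditions: they determine r and b for any design with these parameters, but do not by themselves prove that one exists.)

r = 36, b = 180.


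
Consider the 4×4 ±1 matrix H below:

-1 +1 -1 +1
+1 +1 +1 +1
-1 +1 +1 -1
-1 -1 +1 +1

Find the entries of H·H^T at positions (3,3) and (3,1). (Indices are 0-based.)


Row 1 of H: [1, 1, 1, 1].
Row 3 of H: [-1, -1, 1, 1].
(H·H^T)[3][3] = Σ_j H[3][j]·H[3][j] = (-1)² + (-1)² + (1)² + (1)² = 1 + 1 + 1 + 1 = 4.
(H·H^T)[3][1] = Σ_j H[3][j]·H[1][j] = (-1)·(1) + (-1)·(1) + (1)·(1) + (1)·(1) = -1 + -1 + 1 + 1 = 0.
So rows 3 and 1 are orthogonal; the diagonal entry equals n = 4.

(3,3) entry = 4; (3,1) entry = 0.


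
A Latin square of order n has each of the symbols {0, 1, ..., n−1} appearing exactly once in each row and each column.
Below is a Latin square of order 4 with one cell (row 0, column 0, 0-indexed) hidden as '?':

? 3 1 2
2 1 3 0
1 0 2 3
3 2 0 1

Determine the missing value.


Row 0 contains symbols [1, 2, 3] — missing [0].
Column 0 contains symbols [1, 2, 3] — missing [0].
The missing symbol must appear in both missing sets; intersection = [0].
Therefore the hidden value is 0.

Missing value = 0.


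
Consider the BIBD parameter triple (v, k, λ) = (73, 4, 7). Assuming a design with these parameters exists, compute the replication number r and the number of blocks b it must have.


Any 2-(v, k, λ) BIBD satisfies two necessary conditions:
  (i)  Each point sits in r blocks, and counting incidences through any fixed point gives r(k − 1) = λ(v − 1), so r = λ(v − 1)/(k − 1).
  (ii) Total incidences bk = vr, so b = vr/k.
Step 1: r = λ(v − 1)/(k − 1) = 7·(73 − 1)/(4 − 1) = 7·72/3 = 504/3 = 168.
Step 2: b = vr/k = 73·168/4 = 12264/4 = 3066.
Check integrality: r = 168 ∈ Z ✓, b = 3066 ∈ Z ✓.
(These identities are necessary conditions: they determine r and b for any design with these parameters, but do not by themselves prove that one exists.)

r = 168, b = 3066.


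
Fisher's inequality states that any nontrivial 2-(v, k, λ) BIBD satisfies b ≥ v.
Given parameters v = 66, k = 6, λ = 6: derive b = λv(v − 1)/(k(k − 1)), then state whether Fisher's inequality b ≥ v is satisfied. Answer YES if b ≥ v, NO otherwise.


r = λ(v − 1)/(k − 1) = 6·65/5 = 78.
b = vr/k = 66·78/6 = 858.
Fisher's inequality: b ≥ v ⇔ 858 ≥ 66? YES.

YES


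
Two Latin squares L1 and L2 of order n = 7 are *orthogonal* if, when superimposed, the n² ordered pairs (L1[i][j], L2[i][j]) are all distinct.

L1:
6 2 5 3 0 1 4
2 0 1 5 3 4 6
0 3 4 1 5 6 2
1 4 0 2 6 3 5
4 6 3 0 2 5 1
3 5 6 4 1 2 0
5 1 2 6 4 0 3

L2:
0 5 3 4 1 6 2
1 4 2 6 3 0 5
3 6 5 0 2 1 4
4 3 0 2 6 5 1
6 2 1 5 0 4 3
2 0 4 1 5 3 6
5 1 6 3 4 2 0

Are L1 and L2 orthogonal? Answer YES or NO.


Form the n² = 49 superimposed pairs (L1[i][j], L2[i][j]), row by row (rows and columns indexed from 0):
row 0: (6,0) (2,5) (5,3) (3,4) (0,1) (1,6) (4,2)
row 1: (2,1) (0,4) (1,2) (5,6) (3,3) (4,0) (6,5)
row 2: (0,3) (3,6) (4,5) (1,0) (5,2) (6,1) (2,4)
row 3: (1,4) (4,3) (0,0) (2,2) (6,6) (3,5) (5,1)
row 4: (4,6) (6,2) (3,1) (0,5) (2,0) (5,4) (1,3)
row 5: (3,2) (5,0) (6,4) (4,1) (1,5) (2,3) (0,6)
row 6: (5,5) (1,1) (2,6) (6,3) (4,4) (0,2) (3,0)
Orthogonality requires all 49 pairs distinct.
Check by first coordinate: for each symbol s of L1, list the L2 entries in the n cells where L1 = s; they must all differ.
  L1 = 0: L2 entries (in reading order) 1, 4, 3, 0, 5, 6, 2 — all 7 distinct ✓
  L1 = 1: L2 entries (in reading order) 6, 2, 0, 4, 3, 5, 1 — all 7 distinct ✓
  L1 = 2: L2 entries (in reading order) 5, 1, 4, 2, 0, 3, 6 — all 7 distinct ✓
  L1 = 3: L2 entries (in reading order) 4, 3, 6, 5, 1, 2, 0 — all 7 distinct ✓
  L1 = 4: L2 entries (in reading order) 2, 0, 5, 3, 6, 1, 4 — all 7 distinct ✓
  L1 = 5: L2 entries (in reading order) 3, 6, 2, 1, 4, 0, 5 — all 7 distinct ✓
  L1 = 6: L2 entries (in reading order) 0, 5, 1, 6, 2, 4, 3 — all 7 distinct ✓
Every symbol of L1 meets every symbol of L2 exactly once, so all 49 pairs are distinct (49 of 49).
Conclusion: YES.

YES


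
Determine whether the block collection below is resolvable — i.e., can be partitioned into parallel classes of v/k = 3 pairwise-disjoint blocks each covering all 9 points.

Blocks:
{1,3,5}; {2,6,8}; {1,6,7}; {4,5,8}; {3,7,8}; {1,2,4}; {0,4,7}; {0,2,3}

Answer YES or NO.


v = 9, block size k = 3, number of blocks = 8.
For resolvability, blocks must partition into parallel classes of size v/k = 3.
Total blocks must therefore be a multiple of 3: 8 = 3·2 + 2 ⇒ not divisible ✗.
Resolvable? NO.

NO


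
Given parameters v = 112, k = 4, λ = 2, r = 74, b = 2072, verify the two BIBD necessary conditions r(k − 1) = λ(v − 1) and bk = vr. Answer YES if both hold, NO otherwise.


Condition (i): r(k − 1) = 74·3 = 222; λ(v − 1) = 2·111 = 222. Match? YES.
Condition (ii): bk = 2072·4 = 8288; vr = 112·74 = 8288. Match? YES.
Both conditions hold? YES.

YES


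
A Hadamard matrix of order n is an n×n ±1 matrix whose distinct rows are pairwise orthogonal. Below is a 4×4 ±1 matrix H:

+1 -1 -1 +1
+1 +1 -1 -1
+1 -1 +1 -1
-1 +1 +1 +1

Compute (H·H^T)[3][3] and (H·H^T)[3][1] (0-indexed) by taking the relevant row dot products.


Row 1 of H: [1, 1, -1, -1].
Row 3 of H: [-1, 1, 1, 1].
(H·H^T)[3][3] = Σ_j H[3][j]·H[3][j] = (-1)² + (1)² + (1)² + (1)² = 1 + 1 + 1 + 1 = 4.
(H·H^T)[3][1] = Σ_j H[3][j]·H[1][j] = (-1)·(1) + (1)·(1) + (1)·(-1) + (1)·(-1) = -1 + 1 + -1 + -1 = -2.
Rows 3 and 1 are not orthogonal (dot product = -2 ≠ 0), so H is not a Hadamard matrix.

(3,3) entry = 4; (3,1) entry = -2.


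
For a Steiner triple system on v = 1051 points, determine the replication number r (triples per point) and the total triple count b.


An STS(v) is a 2-(v, 3, 1) BIBD: block size k = 3, λ = 1.
Replication: r(k − 1) = λ(v − 1) ⇒ r·2 = 1051 − 1 = 1050 ⇒ r = 525.
Block count: bk = vr ⇒ b·3 = 1051·525 = 551775 ⇒ b = 183925.

r = 525, b = 183925.


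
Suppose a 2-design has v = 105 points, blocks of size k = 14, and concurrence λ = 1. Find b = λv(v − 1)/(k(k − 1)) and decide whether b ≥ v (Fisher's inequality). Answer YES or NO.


r = λ(v − 1)/(k − 1) = 1·104/13 = 8.
b = vr/k = 105·8/14 = 60.
Fisher's inequality: b ≥ v ⇔ 60 ≥ 105? NO.

NO


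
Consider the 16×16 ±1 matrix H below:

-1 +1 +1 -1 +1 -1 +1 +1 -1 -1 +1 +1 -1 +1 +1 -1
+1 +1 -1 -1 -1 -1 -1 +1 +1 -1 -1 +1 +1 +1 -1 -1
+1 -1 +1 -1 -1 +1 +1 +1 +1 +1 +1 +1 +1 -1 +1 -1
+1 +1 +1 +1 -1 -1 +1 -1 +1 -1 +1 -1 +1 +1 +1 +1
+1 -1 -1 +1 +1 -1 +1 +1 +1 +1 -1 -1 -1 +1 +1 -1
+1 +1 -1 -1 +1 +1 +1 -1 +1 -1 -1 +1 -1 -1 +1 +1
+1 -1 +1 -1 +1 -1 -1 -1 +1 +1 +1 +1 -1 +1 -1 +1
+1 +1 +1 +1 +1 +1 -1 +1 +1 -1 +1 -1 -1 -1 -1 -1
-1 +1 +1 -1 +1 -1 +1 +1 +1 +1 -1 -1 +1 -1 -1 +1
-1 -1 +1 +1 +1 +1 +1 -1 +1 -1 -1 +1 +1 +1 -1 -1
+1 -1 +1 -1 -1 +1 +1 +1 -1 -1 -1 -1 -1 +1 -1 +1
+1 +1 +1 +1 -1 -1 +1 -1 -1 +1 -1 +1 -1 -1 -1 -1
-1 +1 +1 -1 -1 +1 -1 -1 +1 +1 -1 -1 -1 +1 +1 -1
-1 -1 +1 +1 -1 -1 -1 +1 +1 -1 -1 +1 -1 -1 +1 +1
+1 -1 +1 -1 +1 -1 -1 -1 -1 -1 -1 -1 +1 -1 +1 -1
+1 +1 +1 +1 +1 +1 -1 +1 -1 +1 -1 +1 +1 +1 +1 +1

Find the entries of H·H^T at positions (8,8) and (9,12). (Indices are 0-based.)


Row 8 of H: [-1, 1, 1, -1, 1, -1, 1, 1, 1, 1, -1, -1, 1, -1, -1, 1].
Row 9 of H: [-1, -1, 1, 1, 1, 1, 1, -1, 1, -1, -1, 1, 1, 1, -1, -1].
Row 12 of H: [-1, 1, 1, -1, -1, 1, -1, -1, 1, 1, -1, -1, -1, 1, 1, -1].
(H·H^T)[8][8] = Σ_j H[8][j]·H[8][j] = (-1)² + (1)² + (1)² + (-1)² + (1)² + (-1)² + (1)² + (1)² + (1)² + (1)² + (-1)² + (-1)² + (1)² + (-1)² + (-1)² + (1)² = 1 + 1 + 1 + 1 + 1 + 1 + 1 + 1 + 1 + 1 + 1 + 1 + 1 + 1 + 1 + 1 = 16.
(H·H^T)[9][12] = Σ_j H[9][j]·H[12][j] = (-1)·(-1) + (-1)·(1) + (1)·(1) + (1)·(-1) + (1)·(-1) + (1)·(1) + (1)·(-1) + (-1)·(-1) + (1)·(1) + (-1)·(1) + (-1)·(-1) + (1)·(-1) + (1)·(-1) + (1)·(1) + (-1)·(1) + (-1)·(-1) = 1 + -1 + 1 + -1 + -1 + 1 + -1 + 1 + 1 + -1 + 1 + -1 + -1 + 1 + -1 + 1 = 0.
So rows 9 and 12 are orthogonal; the diagonal entry equals n = 16.

(8,8) entry = 16; (9,12) entry = 0.


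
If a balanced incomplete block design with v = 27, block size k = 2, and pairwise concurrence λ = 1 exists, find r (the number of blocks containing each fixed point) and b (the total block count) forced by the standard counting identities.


Any 2-(v, k, λ) BIBD satisfies two necessary conditions:
  (i)  Each point sits in r blocks, and counting incidences through any fixed point gives r(k − 1) = λ(v − 1), so r = λ(v − 1)/(k − 1).
  (ii) Total incidences bk = vr, so b = vr/k.
Step 1: r = λ(v − 1)/(k − 1) = 1·(27 − 1)/(2 − 1) = 1·26/1 = 26/1 = 26.
Step 2: b = vr/k = 27·26/2 = 702/2 = 351.
Check integrality: r = 26 ∈ Z ✓, b = 351 ∈ Z ✓.
(These identities are necessary conditions: they determine r and b for any design with these parameters, but do not by themselves prove that one exists.)

r = 26, b = 351.


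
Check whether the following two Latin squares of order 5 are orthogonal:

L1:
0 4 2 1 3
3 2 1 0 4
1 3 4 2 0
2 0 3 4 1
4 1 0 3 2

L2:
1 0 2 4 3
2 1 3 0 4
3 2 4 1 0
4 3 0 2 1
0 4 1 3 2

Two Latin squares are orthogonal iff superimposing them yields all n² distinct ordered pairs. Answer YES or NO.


Form the n² = 25 superimposed pairs (L1[i][j], L2[i][j]), row by row (rows and columns indexed from 0):
row 0: (0,1) (4,0) (2,2) (1,4) (3,3)
row 1: (3,2) (2,1) (1,3) (0,0) (4,4)
row 2: (1,3) (3,2) (4,4) (2,1) (0,0)
row 3: (2,4) (0,3) (3,0) (4,2) (1,1)
row 4: (4,0) (1,4) (0,1) (3,3) (2,2)
Orthogonality requires all 25 pairs distinct.
But the pair (1,3) repeats: cell (1,2) has L1 = 1, L2 = 3, and cell (2,0) has L1 = 1, L2 = 3.
A repeated pair means some other pair never occurs (only 15 distinct pairs out of 25), so the squares are not orthogonal.
Conclusion: NO.

NO


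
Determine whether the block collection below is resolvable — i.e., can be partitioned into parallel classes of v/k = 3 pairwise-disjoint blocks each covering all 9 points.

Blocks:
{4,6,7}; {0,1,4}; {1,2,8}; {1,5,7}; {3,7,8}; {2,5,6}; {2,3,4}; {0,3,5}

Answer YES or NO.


v = 9, block size k = 3, number of blocks = 8.
For resolvability, blocks must partition into parallel classes of size v/k = 3.
Total blocks must therefore be a multiple of 3: 8 = 3·2 + 2 ⇒ not divisible ✗.
Resolvable? NO.

NO


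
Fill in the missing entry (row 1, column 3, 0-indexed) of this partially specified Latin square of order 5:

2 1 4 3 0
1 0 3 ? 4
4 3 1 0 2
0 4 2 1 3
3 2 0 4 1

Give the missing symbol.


Row 1 contains symbols [0, 1, 3, 4] — missing [2].
Column 3 contains symbols [0, 1, 3, 4] — missing [2].
The missing symbol must appear in both missing sets; intersection = [2].
Therefore the hidden value is 2.

Missing value = 2.


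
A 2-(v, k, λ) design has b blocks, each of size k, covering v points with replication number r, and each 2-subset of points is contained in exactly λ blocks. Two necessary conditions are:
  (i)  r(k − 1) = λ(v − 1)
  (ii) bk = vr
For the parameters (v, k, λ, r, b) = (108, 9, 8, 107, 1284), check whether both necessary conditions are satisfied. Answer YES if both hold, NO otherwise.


Condition (i): r(k − 1) = 107·8 = 856; λ(v − 1) = 8·107 = 856. Match? YES.
Condition (ii): bk = 1284·9 = 11556; vr = 108·107 = 11556. Match? YES.
Both conditions hold? YES.

YES


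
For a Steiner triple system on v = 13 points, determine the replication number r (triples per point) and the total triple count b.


An STS(v) is a 2-(v, 3, 1) BIBD: block size k = 3, λ = 1.
Replication: r(k − 1) = λ(v − 1) ⇒ r·2 = 13 − 1 = 12 ⇒ r = 6.
Block count: bk = vr ⇒ b·3 = 13·6 = 78 ⇒ b = 26.

r = 6, b = 26.


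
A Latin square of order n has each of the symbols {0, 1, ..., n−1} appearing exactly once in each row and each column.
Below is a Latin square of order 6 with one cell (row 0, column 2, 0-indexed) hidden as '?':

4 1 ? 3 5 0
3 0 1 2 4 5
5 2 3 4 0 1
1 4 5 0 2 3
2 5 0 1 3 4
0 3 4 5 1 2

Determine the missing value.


Row 0 contains symbols [0, 1, 3, 4, 5] — missing [2].
Column 2 contains symbols [0, 1, 3, 4, 5] — missing [2].
The missing symbol must appear in both missing sets; intersection = [2].
Therefore the hidden value is 2.

Missing value = 2.


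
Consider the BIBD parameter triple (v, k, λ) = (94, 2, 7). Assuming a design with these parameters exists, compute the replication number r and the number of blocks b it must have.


Any 2-(v, k, λ) BIBD satisfies two necessary conditions:
  (i)  Each point sits in r blocks, and counting incidences through any fixed point gives r(k − 1) = λ(v − 1), so r = λ(v − 1)/(k − 1).
  (ii) Total incidences bk = vr, so b = vr/k.
Step 1: r = λ(v − 1)/(k − 1) = 7·(94 − 1)/(2 − 1) = 7·93/1 = 651/1 = 651.
Step 2: b = vr/k = 94·651/2 = 61194/2 = 30597.
Check integrality: r = 651 ∈ Z ✓, b = 30597 ∈ Z ✓.
(These identities are necessary conditions: they determine r and b for any design with these parameters, but do not by themselves prove that one exists.)

r = 651, b = 30597.


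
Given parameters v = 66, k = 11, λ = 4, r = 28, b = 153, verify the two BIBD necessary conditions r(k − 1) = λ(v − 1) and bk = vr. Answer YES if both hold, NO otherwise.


Condition (i): r(k − 1) = 28·10 = 280; λ(v − 1) = 4·65 = 260. Match? NO.
Condition (ii): bk = 153·11 = 1683; vr = 66·28 = 1848. Match? NO.
Both conditions hold? NO.

NO


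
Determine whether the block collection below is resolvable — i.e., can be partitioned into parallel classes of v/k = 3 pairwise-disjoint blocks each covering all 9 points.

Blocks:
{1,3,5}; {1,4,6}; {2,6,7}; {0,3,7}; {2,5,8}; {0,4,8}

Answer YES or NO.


v = 9, block size k = 3, number of blocks = 6.
For resolvability, blocks must partition into parallel classes of size v/k = 3.
Total blocks must therefore be a multiple of 3: 6 = 3·2 + 0 ⇒ divisible ✓.
Greedy packing gives 2 candidate class(es). Each should be a full parallel class (size 3, covers all 9 points).
  Class 1 (3 blocks): {1,3,5}; {2,6,7}; {0,4,8}. Points covered: [0, 1, 2, 3, 4, 5, 6, 7, 8].
  Class 2 (3 blocks): {1,4,6}; {0,3,7}; {2,5,8}. Points covered: [0, 1, 2, 3, 4, 5, 6, 7, 8].
All classes full (size 3)? YES. All classes cover every point? YES.
Resolvable? YES.

YES


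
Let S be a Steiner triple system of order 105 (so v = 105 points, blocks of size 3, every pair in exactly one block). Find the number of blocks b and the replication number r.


An STS(v) is a 2-(v, 3, 1) BIBD: block size k = 3, λ = 1.
Replication: r(k − 1) = λ(v − 1) ⇒ r·2 = 105 − 1 = 104 ⇒ r = 52.
Block count: b = v(v − 1)/6 = 105·104/6 = 10920/6 = 1820.
(Check via bk = vr: 1820·3 = 5460 = 105·52 = 5460 ✓.)

r = 52, b = 1820.


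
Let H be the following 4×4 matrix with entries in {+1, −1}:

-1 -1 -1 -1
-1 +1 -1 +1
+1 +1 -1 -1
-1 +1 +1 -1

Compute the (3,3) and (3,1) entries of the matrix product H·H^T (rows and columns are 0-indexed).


Row 1 of H: [-1, 1, -1, 1].
Row 3 of H: [-1, 1, 1, -1].
(H·H^T)[3][3] = Σ_j H[3][j]·H[3][j] = (-1)² + (1)² + (1)² + (-1)² = 1 + 1 + 1 + 1 = 4.
(H·H^T)[3][1] = Σ_j H[3][j]·H[1][j] = (-1)·(-1) + (1)·(1) + (1)·(-1) + (-1)·(1) = 1 + 1 + -1 + -1 = 0.
So rows 3 and 1 are orthogonal; the diagonal entry equals n = 4.

(3,3) entry = 4; (3,1) entry = 0.


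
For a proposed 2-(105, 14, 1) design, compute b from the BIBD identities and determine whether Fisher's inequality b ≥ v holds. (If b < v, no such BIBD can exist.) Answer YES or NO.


r = λ(v − 1)/(k − 1) = 1·104/13 = 8.
b = vr/k = 105·8/14 = 60.
Fisher's inequality: b ≥ v ⇔ 60 ≥ 105? NO.

NO


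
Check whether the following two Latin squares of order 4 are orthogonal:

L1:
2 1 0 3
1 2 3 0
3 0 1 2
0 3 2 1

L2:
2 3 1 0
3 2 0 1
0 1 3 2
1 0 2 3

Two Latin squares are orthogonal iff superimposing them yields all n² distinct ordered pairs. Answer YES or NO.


Form the n² = 16 superimposed pairs (L1[i][j], L2[i][j]), row by row (rows and columns indexed from 0):
row 0: (2,2) (1,3) (0,1) (3,0)
row 1: (1,3) (2,2) (3,0) (0,1)
row 2: (3,0) (0,1) (1,3) (2,2)
row 3: (0,1) (3,0) (2,2) (1,3)
Orthogonality requires all 16 pairs distinct.
But the pair (1,3) repeats: cell (0,1) has L1 = 1, L2 = 3, and cell (1,0) has L1 = 1, L2 = 3.
A repeated pair means some other pair never occurs (only 4 distinct pairs out of 16), so the squares are not orthogonal.
Conclusion: NO.

NO


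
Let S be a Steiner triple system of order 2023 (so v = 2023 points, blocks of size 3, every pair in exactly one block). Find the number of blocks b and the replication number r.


An STS(v) is a 2-(v, 3, 1) BIBD: block size k = 3, λ = 1.
Replication: r(k − 1) = λ(v − 1) ⇒ r·2 = 2023 − 1 = 2022 ⇒ r = 1011.
Block count: b = v(v − 1)/6 = 2023·2022/6 = 4090506/6 = 681751.

r = 1011, b = 681751.


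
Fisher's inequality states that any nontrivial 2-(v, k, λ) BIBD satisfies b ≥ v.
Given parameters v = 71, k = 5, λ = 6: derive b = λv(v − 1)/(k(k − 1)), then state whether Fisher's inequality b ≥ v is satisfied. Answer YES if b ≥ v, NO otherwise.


b = λv(v − 1)/(k(k − 1)) = 6·71·70/(5·4) = 29820/20 = 1491.
Compare with v = 71: b ≥ v, so Fisher's inequality holds.

YES


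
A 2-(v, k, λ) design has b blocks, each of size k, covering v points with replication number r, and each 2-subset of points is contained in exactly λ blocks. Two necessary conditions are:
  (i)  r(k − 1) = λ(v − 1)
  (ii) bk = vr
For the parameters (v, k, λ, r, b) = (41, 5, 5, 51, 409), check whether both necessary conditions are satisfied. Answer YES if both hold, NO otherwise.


Condition (i): r(k − 1) = 51·4 = 204; λ(v − 1) = 5·40 = 200. Match? NO.
Condition (ii): bk = 409·5 = 2045; vr = 41·51 = 2091. Match? NO.
Both conditions hold? NO.

NO


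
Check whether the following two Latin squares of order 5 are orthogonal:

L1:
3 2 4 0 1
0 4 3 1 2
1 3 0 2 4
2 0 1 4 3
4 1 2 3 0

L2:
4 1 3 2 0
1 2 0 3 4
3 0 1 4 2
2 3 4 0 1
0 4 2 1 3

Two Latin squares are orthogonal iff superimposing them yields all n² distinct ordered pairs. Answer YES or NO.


Form the n² = 25 superimposed pairs (L1[i][j], L2[i][j]), row by row (rows and columns indexed from 0):
row 0: (3,4) (2,1) (4,3) (0,2) (1,0)
row 1: (0,1) (4,2) (3,0) (1,3) (2,4)
row 2: (1,3) (3,0) (0,1) (2,4) (4,2)
row 3: (2,2) (0,3) (1,4) (4,0) (3,1)
row 4: (4,0) (1,4) (2,2) (3,1) (0,3)
Orthogonality requires all 25 pairs distinct.
But the pair (1,3) repeats: cell (1,3) has L1 = 1, L2 = 3, and cell (2,0) has L1 = 1, L2 = 3.
A repeated pair means some other pair never occurs (only 15 distinct pairs out of 25), so the squares are not orthogonal.
Conclusion: NO.

NO


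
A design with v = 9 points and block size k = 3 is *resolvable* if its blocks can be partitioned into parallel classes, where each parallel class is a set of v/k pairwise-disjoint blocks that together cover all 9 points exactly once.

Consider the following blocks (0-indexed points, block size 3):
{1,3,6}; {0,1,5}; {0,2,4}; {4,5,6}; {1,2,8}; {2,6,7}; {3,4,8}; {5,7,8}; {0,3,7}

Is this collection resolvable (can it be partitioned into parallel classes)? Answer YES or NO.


v = 9, block size k = 3, number of blocks = 9.
For resolvability, blocks must partition into parallel classes of size v/k = 3.
Total blocks must therefore be a multiple of 3: 9 = 3·3 + 0 ⇒ divisible ✓.
Greedy packing gives 3 candidate class(es). Each should be a full parallel class (size 3, covers all 9 points).
  Class 1 (3 blocks): {1,3,6}; {0,2,4}; {5,7,8}. Points covered: [0, 1, 2, 3, 4, 5, 6, 7, 8].
  Class 2 (3 blocks): {0,1,5}; {2,6,7}; {3,4,8}. Points covered: [0, 1, 2, 3, 4, 5, 6, 7, 8].
  Class 3 (3 blocks): {4,5,6}; {1,2,8}; {0,3,7}. Points covered: [0, 1, 2, 3, 4, 5, 6, 7, 8].
All classes full (size 3)? YES. All classes cover every point? YES.
Resolvable? YES.

YES


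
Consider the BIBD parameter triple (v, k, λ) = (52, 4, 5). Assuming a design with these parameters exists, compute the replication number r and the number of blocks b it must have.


Any 2-(v, k, λ) BIBD satisfies two necessary conditions:
  (i)  Each point sits in r blocks, and counting incidences through any fixed point gives r(k − 1) = λ(v − 1), so r = λ(v − 1)/(k − 1).
  (ii) Total incidences bk = vr, so b = vr/k.
Step 1: r = λ(v − 1)/(k − 1) = 5·(52 − 1)/(4 − 1) = 5·51/3 = 255/3 = 85.
Step 2: b = vr/k = 52·85/4 = 4420/4 = 1105.
Check integrality: r = 85 ∈ Z ✓, b = 1105 ∈ Z ✓.
(These identities are necessary conditions: they determine r and b for any design with these parameters, but do not by themselves prove that one exists.)

r = 85, b = 1105.


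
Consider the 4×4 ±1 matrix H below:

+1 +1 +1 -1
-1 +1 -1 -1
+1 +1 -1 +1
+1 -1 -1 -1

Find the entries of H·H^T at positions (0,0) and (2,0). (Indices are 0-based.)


Row 0 of H: [1, 1, 1, -1].
Row 2 of H: [1, 1, -1, 1].
(H·H^T)[0][0] = Σ_j H[0][j]·H[0][j] = (1)² + (1)² + (1)² + (-1)² = 1 + 1 + 1 + 1 = 4.
(H·H^T)[2][0] = Σ_j H[2][j]·H[0][j] = (1)·(1) + (1)·(1) + (-1)·(1) + (1)·(-1) = 1 + 1 + -1 + -1 = 0.
So rows 2 and 0 are orthogonal; the diagonal entry equals n = 4.

(0,0) entry = 4; (2,0) entry = 0.


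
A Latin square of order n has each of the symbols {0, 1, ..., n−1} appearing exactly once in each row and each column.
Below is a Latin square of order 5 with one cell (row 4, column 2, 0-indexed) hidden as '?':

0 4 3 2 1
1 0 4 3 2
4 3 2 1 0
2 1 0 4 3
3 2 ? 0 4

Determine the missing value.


Row 4 contains symbols [0, 2, 3, 4] — missing [1].
Column 2 contains symbols [0, 2, 3, 4] — missing [1].
The missing symbol must appear in both missing sets; intersection = [1].
Therefore the hidden value is 1.

Missing value = 1.


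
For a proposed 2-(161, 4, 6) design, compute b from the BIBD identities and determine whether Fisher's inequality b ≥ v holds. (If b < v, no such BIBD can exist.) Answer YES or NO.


b = λv(v − 1)/(k(k − 1)) = 6·161·160/(4·3) = 154560/12 = 12880.
Compare with v = 161: b ≥ v, so Fisher's inequality holds.

YES


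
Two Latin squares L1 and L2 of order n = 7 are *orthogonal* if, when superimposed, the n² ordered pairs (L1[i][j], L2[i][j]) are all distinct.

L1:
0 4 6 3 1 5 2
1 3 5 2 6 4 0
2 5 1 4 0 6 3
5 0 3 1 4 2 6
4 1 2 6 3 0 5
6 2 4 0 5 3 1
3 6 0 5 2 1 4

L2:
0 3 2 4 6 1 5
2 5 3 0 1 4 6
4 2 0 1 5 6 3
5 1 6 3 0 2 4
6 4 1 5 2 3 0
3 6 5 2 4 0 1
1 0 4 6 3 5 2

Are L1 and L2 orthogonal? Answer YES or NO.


Form the n² = 49 superimposed pairs (L1[i][j], L2[i][j]), row by row (rows and columns indexed from 0):
row 0: (0,0) (4,3) (6,2) (3,4) (1,6) (5,1) (2,5)
row 1: (1,2) (3,5) (5,3) (2,0) (6,1) (4,4) (0,6)
row 2: (2,4) (5,2) (1,0) (4,1) (0,5) (6,6) (3,3)
row 3: (5,5) (0,1) (3,6) (1,3) (4,0) (2,2) (6,4)
row 4: (4,6) (1,4) (2,1) (6,5) (3,2) (0,3) (5,0)
row 5: (6,3) (2,6) (4,5) (0,2) (5,4) (3,0) (1,1)
row 6: (3,1) (6,0) (0,4) (5,6) (2,3) (1,5) (4,2)
Orthogonality requires all 49 pairs distinct.
Check by first coordinate: for each symbol s of L1, list the L2 entries in the n cells where L1 = s; they must all differ.
  L1 = 0: L2 entries (in reading order) 0, 6, 5, 1, 3, 2, 4 — all 7 distinct ✓
  L1 = 1: L2 entries (in reading order) 6, 2, 0, 3, 4, 1, 5 — all 7 distinct ✓
  L1 = 2: L2 entries (in reading order) 5, 0, 4, 2, 1, 6, 3 — all 7 distinct ✓
  L1 = 3: L2 entries (in reading order) 4, 5, 3, 6, 2, 0, 1 — all 7 distinct ✓
  L1 = 4: L2 entries (in reading order) 3, 4, 1, 0, 6, 5, 2 — all 7 distinct ✓
  L1 = 5: L2 entries (in reading order) 1, 3, 2, 5, 0, 4, 6 — all 7 distinct ✓
  L1 = 6: L2 entries (in reading order) 2, 1, 6, 4, 5, 3, 0 — all 7 distinct ✓
Every symbol of L1 meets every symbol of L2 exactly once, so all 49 pairs are distinct (49 of 49).
Conclusion: YES.

YES


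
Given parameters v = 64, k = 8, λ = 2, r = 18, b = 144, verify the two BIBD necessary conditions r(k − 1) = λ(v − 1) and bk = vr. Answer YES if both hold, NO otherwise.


Condition (i): r(k − 1) = 18·7 = 126; λ(v − 1) = 2·63 = 126. Match? YES.
Condition (ii): bk = 144·8 = 1152; vr = 64·18 = 1152. Match? YES.
Both conditions hold? YES.

YES


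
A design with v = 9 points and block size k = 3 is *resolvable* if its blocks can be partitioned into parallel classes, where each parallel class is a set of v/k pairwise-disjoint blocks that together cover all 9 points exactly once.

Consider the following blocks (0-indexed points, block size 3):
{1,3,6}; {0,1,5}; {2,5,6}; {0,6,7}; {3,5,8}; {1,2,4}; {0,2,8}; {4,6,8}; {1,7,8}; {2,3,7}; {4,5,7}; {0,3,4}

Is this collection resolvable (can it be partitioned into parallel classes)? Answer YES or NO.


v = 9, block size k = 3, number of blocks = 12.
For resolvability, blocks must partition into parallel classes of size v/k = 3.
Total blocks must therefore be a multiple of 3: 12 = 3·4 + 0 ⇒ divisible ✓.
Greedy packing gives 4 candidate class(es). Each should be a full parallel class (size 3, covers all 9 points).
  Class 1 (3 blocks): {1,3,6}; {0,2,8}; {4,5,7}. Points covered: [0, 1, 2, 3, 4, 5, 6, 7, 8].
  Class 2 (3 blocks): {0,1,5}; {4,6,8}; {2,3,7}. Points covered: [0, 1, 2, 3, 4, 5, 6, 7, 8].
  Class 3 (3 blocks): {2,5,6}; {1,7,8}; {0,3,4}. Points covered: [0, 1, 2, 3, 4, 5, 6, 7, 8].
  Class 4 (3 blocks): {0,6,7}; {3,5,8}; {1,2,4}. Points covered: [0, 1, 2, 3, 4, 5, 6, 7, 8].
All classes full (size 3)? YES. All classes cover every point? YES.
Resolvable? YES.

YES


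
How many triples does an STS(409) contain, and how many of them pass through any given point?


An STS(v) is a 2-(v, 3, 1) BIBD: block size k = 3, λ = 1.
Replication: r(k − 1) = λ(v − 1) ⇒ r·2 = 409 − 1 = 408 ⇒ r = 204.
Block count: b = v(v − 1)/6 = 409·408/6 = 166872/6 = 27812.
(Check via bk = vr: 27812·3 = 83436 = 409·204 = 83436 ✓.)

r = 204, b = 27812.


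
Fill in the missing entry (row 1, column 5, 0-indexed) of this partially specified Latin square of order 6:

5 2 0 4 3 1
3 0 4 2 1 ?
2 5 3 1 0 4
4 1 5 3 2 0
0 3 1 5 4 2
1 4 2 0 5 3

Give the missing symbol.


Row 1 contains symbols [0, 1, 2, 3, 4] — missing [5].
Column 5 contains symbols [0, 1, 2, 3, 4] — missing [5].
The missing symbol must appear in both missing sets; intersection = [5].
Therefore the hidden value is 5.

Missing value = 5.


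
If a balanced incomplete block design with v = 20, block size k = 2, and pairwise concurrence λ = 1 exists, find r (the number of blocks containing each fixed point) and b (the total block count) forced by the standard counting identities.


Any 2-(v, k, λ) BIBD satisfies two necessary conditions:
  (i)  Each point sits in r blocks, and counting incidences through any fixed point gives r(k − 1) = λ(v − 1), so r = λ(v − 1)/(k − 1).
  (ii) Total incidences bk = vr, so b = vr/k.
Step 1: r = λ(v − 1)/(k − 1) = 1·(20 − 1)/(2 − 1) = 1·19/1 = 19/1 = 19.
Step 2: b = vr/k = 20·19/2 = 380/2 = 190.
Check integrality: r = 19 ∈ Z ✓, b = 190 ∈ Z ✓.
(These identities are necessary conditions: they determine r and b for any design with these parameters, but do not by themselves prove that one exists.)

r = 19, b = 190.


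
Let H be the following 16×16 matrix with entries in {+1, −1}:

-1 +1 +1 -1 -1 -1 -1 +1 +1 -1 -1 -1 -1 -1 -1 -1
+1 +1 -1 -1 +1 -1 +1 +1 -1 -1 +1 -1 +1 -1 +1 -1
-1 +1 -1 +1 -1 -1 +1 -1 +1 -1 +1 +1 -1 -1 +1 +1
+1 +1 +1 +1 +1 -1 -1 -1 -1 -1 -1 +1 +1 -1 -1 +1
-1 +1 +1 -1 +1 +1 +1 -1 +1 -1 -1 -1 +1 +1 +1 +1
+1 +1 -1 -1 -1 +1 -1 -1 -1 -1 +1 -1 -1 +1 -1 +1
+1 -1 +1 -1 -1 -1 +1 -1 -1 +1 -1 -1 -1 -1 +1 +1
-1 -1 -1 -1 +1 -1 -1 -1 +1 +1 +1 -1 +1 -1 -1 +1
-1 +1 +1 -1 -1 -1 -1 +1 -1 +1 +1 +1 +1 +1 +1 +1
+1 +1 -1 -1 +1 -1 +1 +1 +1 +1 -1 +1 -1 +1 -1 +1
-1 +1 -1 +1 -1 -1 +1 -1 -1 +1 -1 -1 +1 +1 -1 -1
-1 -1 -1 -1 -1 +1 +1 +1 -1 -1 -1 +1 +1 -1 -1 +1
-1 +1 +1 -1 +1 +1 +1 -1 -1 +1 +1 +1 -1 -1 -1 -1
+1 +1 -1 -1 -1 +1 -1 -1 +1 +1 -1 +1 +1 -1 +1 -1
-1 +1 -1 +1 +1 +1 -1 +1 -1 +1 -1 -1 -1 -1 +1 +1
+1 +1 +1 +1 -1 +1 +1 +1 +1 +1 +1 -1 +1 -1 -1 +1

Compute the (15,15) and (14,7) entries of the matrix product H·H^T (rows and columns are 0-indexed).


Row 7 of H: [-1, -1, -1, -1, 1, -1, -1, -1, 1, 1, 1, -1, 1, -1, -1, 1].
Row 14 of H: [-1, 1, -1, 1, 1, 1, -1, 1, -1, 1, -1, -1, -1, -1, 1, 1].
Row 15 of H: [1, 1, 1, 1, -1, 1, 1, 1, 1, 1, 1, -1, 1, -1, -1, 1].
(H·H^T)[15][15] = Σ_j H[15][j]·H[15][j] = (1)² + (1)² + (1)² + (1)² + (-1)² + (1)² + (1)² + (1)² + (1)² + (1)² + (1)² + (-1)² + (1)² + (-1)² + (-1)² + (1)² = 1 + 1 + 1 + 1 + 1 + 1 + 1 + 1 + 1 + 1 + 1 + 1 + 1 + 1 + 1 + 1 = 16.
(H·H^T)[14][7] = Σ_j H[14][j]·H[7][j] = (-1)·(-1) + (1)·(-1) + (-1)·(-1) + (1)·(-1) + (1)·(1) + (1)·(-1) + (-1)·(-1) + (1)·(-1) + (-1)·(1) + (1)·(1) + (-1)·(1) + (-1)·(-1) + (-1)·(1) + (-1)·(-1) + (1)·(-1) + (1)·(1) = 1 + -1 + 1 + -1 + 1 + -1 + 1 + -1 + -1 + 1 + -1 + 1 + -1 + 1 + -1 + 1 = 0.
So rows 14 and 7 are orthogonal; the diagonal entry equals n = 16.

(15,15) entry = 16; (14,7) entry = 0.


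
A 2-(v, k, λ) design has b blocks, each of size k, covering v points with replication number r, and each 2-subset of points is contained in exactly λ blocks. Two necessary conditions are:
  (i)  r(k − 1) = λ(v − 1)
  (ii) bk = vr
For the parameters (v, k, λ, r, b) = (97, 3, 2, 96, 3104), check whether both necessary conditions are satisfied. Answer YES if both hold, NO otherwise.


Condition (i): r(k − 1) = 96·2 = 192; λ(v − 1) = 2·96 = 192. Match? YES.
Condition (ii): bk = 3104·3 = 9312; vr = 97·96 = 9312. Match? YES.
Both conditions hold? YES.

YES


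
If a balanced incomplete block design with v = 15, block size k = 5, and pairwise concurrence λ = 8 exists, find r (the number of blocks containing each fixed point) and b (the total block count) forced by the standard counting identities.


Any 2-(v, k, λ) BIBD satisfies two necessary conditions:
  (i)  Each point sits in r blocks, and counting incidences through any fixed point gives r(k − 1) = λ(v − 1), so r = λ(v − 1)/(k − 1).
  (ii) Total incidences bk = vr, so b = vr/k.
Step 1: r = λ(v − 1)/(k − 1) = 8·(15 − 1)/(5 − 1) = 8·14/4 = 112/4 = 28.
Step 2: b = vr/k = 15·28/5 = 420/5 = 84.
Check integrality: r = 28 ∈ Z ✓, b = 84 ∈ Z ✓.
(These identities are necessary conditions: they determine r and b for any design with these parameters, but do not by themselves prove that one exists.)

r = 28, b = 84.


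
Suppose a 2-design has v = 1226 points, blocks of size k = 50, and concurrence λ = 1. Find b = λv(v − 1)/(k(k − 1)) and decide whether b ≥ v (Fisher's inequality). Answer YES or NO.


b = λv(v − 1)/(k(k − 1)) = 1·1226·1225/(50·49) = 1501850/2450 = 613.
Compare with v = 1226: b < v, so Fisher's inequality fails.

NO


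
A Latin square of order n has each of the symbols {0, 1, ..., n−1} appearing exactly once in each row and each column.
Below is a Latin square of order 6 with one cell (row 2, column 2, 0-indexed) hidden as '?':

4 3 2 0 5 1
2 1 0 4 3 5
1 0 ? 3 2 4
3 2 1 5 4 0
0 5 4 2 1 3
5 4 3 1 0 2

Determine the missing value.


Row 2 contains symbols [0, 1, 2, 3, 4] — missing [5].
Column 2 contains symbols [0, 1, 2, 3, 4] — missing [5].
The missing symbol must appear in both missing sets; intersection = [5].
Therefore the hidden value is 5.

Missing value = 5.
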